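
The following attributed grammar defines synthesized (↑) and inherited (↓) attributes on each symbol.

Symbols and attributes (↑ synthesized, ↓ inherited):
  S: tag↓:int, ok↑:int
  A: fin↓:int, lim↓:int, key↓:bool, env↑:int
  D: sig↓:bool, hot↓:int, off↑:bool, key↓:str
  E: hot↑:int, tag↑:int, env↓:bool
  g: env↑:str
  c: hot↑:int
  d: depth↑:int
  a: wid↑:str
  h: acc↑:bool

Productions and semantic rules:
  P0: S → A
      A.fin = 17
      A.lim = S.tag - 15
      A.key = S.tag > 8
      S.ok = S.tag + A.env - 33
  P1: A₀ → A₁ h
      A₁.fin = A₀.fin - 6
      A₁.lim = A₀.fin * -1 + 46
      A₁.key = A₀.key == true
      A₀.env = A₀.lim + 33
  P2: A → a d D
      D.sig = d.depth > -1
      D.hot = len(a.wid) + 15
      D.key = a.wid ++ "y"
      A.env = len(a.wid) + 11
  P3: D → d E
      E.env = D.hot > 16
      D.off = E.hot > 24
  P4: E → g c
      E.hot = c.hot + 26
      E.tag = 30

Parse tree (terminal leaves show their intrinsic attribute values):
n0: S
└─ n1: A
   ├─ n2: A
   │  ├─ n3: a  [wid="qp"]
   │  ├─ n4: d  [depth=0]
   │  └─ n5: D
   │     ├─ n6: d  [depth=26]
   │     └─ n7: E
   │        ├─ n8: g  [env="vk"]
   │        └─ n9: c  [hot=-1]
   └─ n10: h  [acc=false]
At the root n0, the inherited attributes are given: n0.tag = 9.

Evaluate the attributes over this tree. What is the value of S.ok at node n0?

1. n0.tag = 9  [given at root]
2. n1.fin = 17  [17]
3. n1.lim = -6  [S.tag - 15]
4. n1.key = true  [S.tag > 8]
5. n2.fin = 11  [A₀.fin - 6]
6. n2.lim = 29  [A₀.fin * -1 + 46]
7. n2.key = true  [A₀.key == true]
8. n3.wid = "qp"  [terminal]
9. n4.depth = 0  [terminal]
10. n5.sig = true  [d.depth > -1]
11. n5.hot = 17  [len(a.wid) + 15]
12. n5.key = "qpy"  [a.wid ++ "y"]
13. n6.depth = 26  [terminal]
14. n7.env = true  [D.hot > 16]
15. n8.env = "vk"  [terminal]
16. n9.hot = -1  [terminal]
17. n7.hot = 25  [c.hot + 26]
18. n7.tag = 30  [30]
19. n5.off = true  [E.hot > 24]
20. n2.env = 13  [len(a.wid) + 11]
21. n10.acc = false  [terminal]
22. n1.env = 27  [A₀.lim + 33]
23. n0.ok = 3  [S.tag + A.env - 33]

3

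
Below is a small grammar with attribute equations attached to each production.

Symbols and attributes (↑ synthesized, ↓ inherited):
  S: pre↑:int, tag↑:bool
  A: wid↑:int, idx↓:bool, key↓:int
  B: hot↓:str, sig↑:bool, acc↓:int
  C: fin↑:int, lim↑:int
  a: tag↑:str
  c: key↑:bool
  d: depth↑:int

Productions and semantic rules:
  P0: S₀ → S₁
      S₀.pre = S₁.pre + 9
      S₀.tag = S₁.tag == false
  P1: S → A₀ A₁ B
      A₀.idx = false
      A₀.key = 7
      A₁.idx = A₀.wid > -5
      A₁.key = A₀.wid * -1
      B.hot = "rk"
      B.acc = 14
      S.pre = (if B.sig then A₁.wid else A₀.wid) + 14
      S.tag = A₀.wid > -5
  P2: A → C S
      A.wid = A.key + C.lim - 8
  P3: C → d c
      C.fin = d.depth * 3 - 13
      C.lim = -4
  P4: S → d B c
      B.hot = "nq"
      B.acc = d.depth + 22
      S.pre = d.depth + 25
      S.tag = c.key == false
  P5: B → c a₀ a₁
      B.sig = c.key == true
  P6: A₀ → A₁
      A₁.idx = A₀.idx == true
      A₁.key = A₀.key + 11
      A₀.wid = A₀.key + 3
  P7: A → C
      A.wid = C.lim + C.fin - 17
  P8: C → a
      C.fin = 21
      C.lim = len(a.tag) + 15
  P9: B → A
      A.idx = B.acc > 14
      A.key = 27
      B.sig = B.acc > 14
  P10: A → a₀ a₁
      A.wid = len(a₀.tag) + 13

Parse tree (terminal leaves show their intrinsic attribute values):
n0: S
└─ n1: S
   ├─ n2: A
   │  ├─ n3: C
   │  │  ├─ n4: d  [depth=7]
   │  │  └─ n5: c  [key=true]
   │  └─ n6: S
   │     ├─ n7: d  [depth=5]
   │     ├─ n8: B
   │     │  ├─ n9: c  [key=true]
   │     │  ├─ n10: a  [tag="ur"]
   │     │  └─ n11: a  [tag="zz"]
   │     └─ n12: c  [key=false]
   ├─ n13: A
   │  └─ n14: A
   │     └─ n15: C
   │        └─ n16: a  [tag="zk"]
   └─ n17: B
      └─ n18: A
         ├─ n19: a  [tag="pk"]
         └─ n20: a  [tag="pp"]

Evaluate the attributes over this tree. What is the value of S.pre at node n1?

1. n2.idx = false  [false]
2. n2.key = 7  [7]
3. n4.depth = 7  [terminal]
4. n5.key = true  [terminal]
5. n3.fin = 8  [d.depth * 3 - 13]
6. n3.lim = -4  [-4]
7. n7.depth = 5  [terminal]
8. n8.hot = "nq"  ["nq"]
9. n8.acc = 27  [d.depth + 22]
10. n9.key = true  [terminal]
11. n10.tag = "ur"  [terminal]
12. n11.tag = "zz"  [terminal]
13. n8.sig = true  [c.key == true]
14. n12.key = false  [terminal]
15. n6.pre = 30  [d.depth + 25]
16. n6.tag = true  [c.key == false]
17. n2.wid = -5  [A.key + C.lim - 8]
18. n13.idx = false  [A₀.wid > -5]
19. n13.key = 5  [A₀.wid * -1]
20. n14.idx = false  [A₀.idx == true]
21. n14.key = 16  [A₀.key + 11]
22. n16.tag = "zk"  [terminal]
23. n15.fin = 21  [21]
24. n15.lim = 17  [len(a.tag) + 15]
25. n14.wid = 21  [C.lim + C.fin - 17]
26. n13.wid = 8  [A₀.key + 3]
27. n17.hot = "rk"  ["rk"]
28. n17.acc = 14  [14]
29. n18.idx = false  [B.acc > 14]
30. n18.key = 27  [27]
31. n19.tag = "pk"  [terminal]
32. n20.tag = "pp"  [terminal]
33. n18.wid = 15  [len(a₀.tag) + 13]
34. n17.sig = false  [B.acc > 14]
35. n1.pre = 9  [(if B.sig then A₁.wid else A₀.wid) + 14]
36. n1.tag = false  [A₀.wid > -5]
37. n0.pre = 18  [S₁.pre + 9]
38. n0.tag = true  [S₁.tag == false]

9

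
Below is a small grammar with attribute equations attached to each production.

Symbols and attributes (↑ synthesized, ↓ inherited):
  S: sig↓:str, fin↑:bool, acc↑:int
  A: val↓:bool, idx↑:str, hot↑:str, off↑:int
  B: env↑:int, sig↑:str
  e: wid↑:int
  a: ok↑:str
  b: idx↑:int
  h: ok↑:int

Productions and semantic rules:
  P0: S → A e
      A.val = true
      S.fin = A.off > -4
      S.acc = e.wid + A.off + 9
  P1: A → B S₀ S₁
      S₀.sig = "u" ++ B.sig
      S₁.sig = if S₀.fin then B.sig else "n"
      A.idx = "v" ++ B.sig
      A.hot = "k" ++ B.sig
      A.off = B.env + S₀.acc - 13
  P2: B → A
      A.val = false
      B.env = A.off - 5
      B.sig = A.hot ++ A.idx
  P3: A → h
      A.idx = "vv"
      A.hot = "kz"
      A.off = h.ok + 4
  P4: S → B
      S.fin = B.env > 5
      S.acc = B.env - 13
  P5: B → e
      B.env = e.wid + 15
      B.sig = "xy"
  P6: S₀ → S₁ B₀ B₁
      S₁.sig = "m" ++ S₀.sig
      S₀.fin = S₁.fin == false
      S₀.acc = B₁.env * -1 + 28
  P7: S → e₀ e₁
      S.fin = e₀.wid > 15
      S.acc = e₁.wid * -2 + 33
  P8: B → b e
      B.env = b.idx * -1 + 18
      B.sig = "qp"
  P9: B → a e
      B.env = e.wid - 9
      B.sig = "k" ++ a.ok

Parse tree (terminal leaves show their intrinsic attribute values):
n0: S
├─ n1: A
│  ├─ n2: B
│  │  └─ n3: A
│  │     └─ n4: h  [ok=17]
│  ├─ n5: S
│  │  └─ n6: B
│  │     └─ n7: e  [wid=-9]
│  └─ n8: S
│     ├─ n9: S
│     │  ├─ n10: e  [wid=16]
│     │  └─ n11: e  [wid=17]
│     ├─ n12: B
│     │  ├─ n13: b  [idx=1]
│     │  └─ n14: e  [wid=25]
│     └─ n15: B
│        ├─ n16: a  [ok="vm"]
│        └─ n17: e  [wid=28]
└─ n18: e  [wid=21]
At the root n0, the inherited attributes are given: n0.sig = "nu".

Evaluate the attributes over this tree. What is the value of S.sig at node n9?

1. n0.sig = "nu"  [given at root]
2. n1.val = true  [true]
3. n3.val = false  [false]
4. n4.ok = 17  [terminal]
5. n3.idx = "vv"  ["vv"]
6. n3.hot = "kz"  ["kz"]
7. n3.off = 21  [h.ok + 4]
8. n2.env = 16  [A.off - 5]
9. n2.sig = "kzvv"  [A.hot ++ A.idx]
10. n5.sig = "ukzvv"  ["u" ++ B.sig]
11. n7.wid = -9  [terminal]
12. n6.env = 6  [e.wid + 15]
13. n6.sig = "xy"  ["xy"]
14. n5.fin = true  [B.env > 5]
15. n5.acc = -7  [B.env - 13]
16. n8.sig = "kzvv"  [if S₀.fin then B.sig else "n"]
17. n9.sig = "mkzvv"  ["m" ++ S₀.sig]
18. n10.wid = 16  [terminal]
19. n11.wid = 17  [terminal]
20. n9.fin = true  [e₀.wid > 15]
21. n9.acc = -1  [e₁.wid * -2 + 33]
22. n13.idx = 1  [terminal]
23. n14.wid = 25  [terminal]
24. n12.env = 17  [b.idx * -1 + 18]
25. n12.sig = "qp"  ["qp"]
26. n16.ok = "vm"  [terminal]
27. n17.wid = 28  [terminal]
28. n15.env = 19  [e.wid - 9]
29. n15.sig = "kvm"  ["k" ++ a.ok]
30. n8.fin = false  [S₁.fin == false]
31. n8.acc = 9  [B₁.env * -1 + 28]
32. n1.idx = "vkzvv"  ["v" ++ B.sig]
33. n1.hot = "kkzvv"  ["k" ++ B.sig]
34. n1.off = -4  [B.env + S₀.acc - 13]
35. n18.wid = 21  [terminal]
36. n0.fin = false  [A.off > -4]
37. n0.acc = 26  [e.wid + A.off + 9]

"mkzvv"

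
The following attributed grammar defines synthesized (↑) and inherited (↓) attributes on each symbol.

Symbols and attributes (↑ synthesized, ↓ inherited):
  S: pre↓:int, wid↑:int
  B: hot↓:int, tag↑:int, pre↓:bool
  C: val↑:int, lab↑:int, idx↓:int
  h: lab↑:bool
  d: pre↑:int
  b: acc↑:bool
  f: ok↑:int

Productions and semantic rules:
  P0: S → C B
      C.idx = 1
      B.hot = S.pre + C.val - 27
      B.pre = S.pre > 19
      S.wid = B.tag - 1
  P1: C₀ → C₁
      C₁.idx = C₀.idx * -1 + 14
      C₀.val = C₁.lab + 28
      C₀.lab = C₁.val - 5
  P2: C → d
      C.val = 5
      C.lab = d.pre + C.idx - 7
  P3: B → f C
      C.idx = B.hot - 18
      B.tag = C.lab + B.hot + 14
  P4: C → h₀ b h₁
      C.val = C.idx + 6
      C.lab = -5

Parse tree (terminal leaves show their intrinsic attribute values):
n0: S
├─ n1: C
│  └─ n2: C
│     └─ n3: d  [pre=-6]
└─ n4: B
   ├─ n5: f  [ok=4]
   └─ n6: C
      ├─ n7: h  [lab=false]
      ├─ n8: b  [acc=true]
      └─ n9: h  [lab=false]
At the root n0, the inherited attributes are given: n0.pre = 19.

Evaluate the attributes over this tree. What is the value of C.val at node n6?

8

1. n0.pre = 19  [given at root]
2. n1.idx = 1  [1]
3. n2.idx = 13  [C₀.idx * -1 + 14]
4. n3.pre = -6  [terminal]
5. n2.val = 5  [5]
6. n2.lab = 0  [d.pre + C.idx - 7]
7. n1.val = 28  [C₁.lab + 28]
8. n1.lab = 0  [C₁.val - 5]
9. n4.hot = 20  [S.pre + C.val - 27]
10. n4.pre = false  [S.pre > 19]
11. n5.ok = 4  [terminal]
12. n6.idx = 2  [B.hot - 18]
13. n7.lab = false  [terminal]
14. n8.acc = true  [terminal]
15. n9.lab = false  [terminal]
16. n6.val = 8  [C.idx + 6]
17. n6.lab = -5  [-5]
18. n4.tag = 29  [C.lab + B.hot + 14]
19. n0.wid = 28  [B.tag - 1]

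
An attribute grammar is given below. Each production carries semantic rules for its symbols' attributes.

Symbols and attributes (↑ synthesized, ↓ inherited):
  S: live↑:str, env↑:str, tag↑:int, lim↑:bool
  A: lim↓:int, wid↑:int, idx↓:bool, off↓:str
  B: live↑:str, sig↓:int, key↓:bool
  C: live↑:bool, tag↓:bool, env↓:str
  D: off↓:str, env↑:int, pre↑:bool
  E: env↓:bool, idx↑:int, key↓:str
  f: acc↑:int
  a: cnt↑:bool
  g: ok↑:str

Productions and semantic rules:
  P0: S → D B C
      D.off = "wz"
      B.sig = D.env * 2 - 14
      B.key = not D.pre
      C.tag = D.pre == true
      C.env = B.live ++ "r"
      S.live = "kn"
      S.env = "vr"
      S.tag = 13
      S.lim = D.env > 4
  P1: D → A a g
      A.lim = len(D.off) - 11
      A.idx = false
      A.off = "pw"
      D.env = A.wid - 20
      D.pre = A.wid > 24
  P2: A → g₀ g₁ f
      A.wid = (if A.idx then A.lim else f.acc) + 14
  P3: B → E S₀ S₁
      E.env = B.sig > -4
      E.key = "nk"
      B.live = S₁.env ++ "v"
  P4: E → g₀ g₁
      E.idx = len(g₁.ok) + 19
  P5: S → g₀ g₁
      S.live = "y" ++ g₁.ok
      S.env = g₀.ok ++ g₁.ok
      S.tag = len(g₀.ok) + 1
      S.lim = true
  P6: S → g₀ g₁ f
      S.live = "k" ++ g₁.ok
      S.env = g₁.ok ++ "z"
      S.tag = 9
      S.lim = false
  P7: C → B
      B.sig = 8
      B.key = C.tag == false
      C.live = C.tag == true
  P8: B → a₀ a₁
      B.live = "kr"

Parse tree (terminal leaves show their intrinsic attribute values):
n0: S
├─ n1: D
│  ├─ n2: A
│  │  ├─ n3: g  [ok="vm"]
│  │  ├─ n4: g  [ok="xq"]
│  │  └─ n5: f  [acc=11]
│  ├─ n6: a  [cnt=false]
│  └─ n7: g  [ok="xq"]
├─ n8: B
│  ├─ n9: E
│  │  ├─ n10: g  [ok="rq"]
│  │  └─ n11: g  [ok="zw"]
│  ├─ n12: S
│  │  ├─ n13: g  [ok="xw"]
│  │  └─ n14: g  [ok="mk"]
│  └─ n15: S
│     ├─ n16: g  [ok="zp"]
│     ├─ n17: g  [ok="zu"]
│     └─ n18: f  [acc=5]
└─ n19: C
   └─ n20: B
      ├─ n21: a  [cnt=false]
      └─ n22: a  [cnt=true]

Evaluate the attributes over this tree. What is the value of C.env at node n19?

"zuzvr"

1. n1.off = "wz"  ["wz"]
2. n2.lim = -9  [len(D.off) - 11]
3. n2.idx = false  [false]
4. n2.off = "pw"  ["pw"]
5. n3.ok = "vm"  [terminal]
6. n4.ok = "xq"  [terminal]
7. n5.acc = 11  [terminal]
8. n2.wid = 25  [(if A.idx then A.lim else f.acc) + 14]
9. n6.cnt = false  [terminal]
10. n7.ok = "xq"  [terminal]
11. n1.env = 5  [A.wid - 20]
12. n1.pre = true  [A.wid > 24]
13. n8.sig = -4  [D.env * 2 - 14]
14. n8.key = false  [not D.pre]
15. n9.env = false  [B.sig > -4]
16. n9.key = "nk"  ["nk"]
17. n10.ok = "rq"  [terminal]
18. n11.ok = "zw"  [terminal]
19. n9.idx = 21  [len(g₁.ok) + 19]
20. n13.ok = "xw"  [terminal]
21. n14.ok = "mk"  [terminal]
22. n12.live = "ymk"  ["y" ++ g₁.ok]
23. n12.env = "xwmk"  [g₀.ok ++ g₁.ok]
24. n12.tag = 3  [len(g₀.ok) + 1]
25. n12.lim = true  [true]
26. n16.ok = "zp"  [terminal]
27. n17.ok = "zu"  [terminal]
28. n18.acc = 5  [terminal]
29. n15.live = "kzu"  ["k" ++ g₁.ok]
30. n15.env = "zuz"  [g₁.ok ++ "z"]
31. n15.tag = 9  [9]
32. n15.lim = false  [false]
33. n8.live = "zuzv"  [S₁.env ++ "v"]
34. n19.tag = true  [D.pre == true]
35. n19.env = "zuzvr"  [B.live ++ "r"]
36. n20.sig = 8  [8]
37. n20.key = false  [C.tag == false]
38. n21.cnt = false  [terminal]
39. n22.cnt = true  [terminal]
40. n20.live = "kr"  ["kr"]
41. n19.live = true  [C.tag == true]
42. n0.live = "kn"  ["kn"]
43. n0.env = "vr"  ["vr"]
44. n0.tag = 13  [13]
45. n0.lim = true  [D.env > 4]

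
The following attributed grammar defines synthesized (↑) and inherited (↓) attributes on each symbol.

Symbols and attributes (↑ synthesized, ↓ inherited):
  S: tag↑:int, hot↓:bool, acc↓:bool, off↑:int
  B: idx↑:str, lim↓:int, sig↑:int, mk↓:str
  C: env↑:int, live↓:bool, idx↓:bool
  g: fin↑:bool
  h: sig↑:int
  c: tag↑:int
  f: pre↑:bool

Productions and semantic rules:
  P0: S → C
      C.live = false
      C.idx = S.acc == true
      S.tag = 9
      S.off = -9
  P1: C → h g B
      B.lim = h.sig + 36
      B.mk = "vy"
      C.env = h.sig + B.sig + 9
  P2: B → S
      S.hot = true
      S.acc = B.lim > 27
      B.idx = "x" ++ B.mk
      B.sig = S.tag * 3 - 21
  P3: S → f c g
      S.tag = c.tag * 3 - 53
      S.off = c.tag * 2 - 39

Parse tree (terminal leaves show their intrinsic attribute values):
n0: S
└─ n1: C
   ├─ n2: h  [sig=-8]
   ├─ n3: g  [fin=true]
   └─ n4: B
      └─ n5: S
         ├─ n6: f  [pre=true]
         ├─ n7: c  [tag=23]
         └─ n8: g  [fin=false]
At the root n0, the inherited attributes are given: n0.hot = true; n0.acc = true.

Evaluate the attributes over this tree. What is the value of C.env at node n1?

28

1. n0.hot = true  [given at root]
2. n0.acc = true  [given at root]
3. n1.live = false  [false]
4. n1.idx = true  [S.acc == true]
5. n2.sig = -8  [terminal]
6. n3.fin = true  [terminal]
7. n4.lim = 28  [h.sig + 36]
8. n4.mk = "vy"  ["vy"]
9. n5.hot = true  [true]
10. n5.acc = true  [B.lim > 27]
11. n6.pre = true  [terminal]
12. n7.tag = 23  [terminal]
13. n8.fin = false  [terminal]
14. n5.tag = 16  [c.tag * 3 - 53]
15. n5.off = 7  [c.tag * 2 - 39]
16. n4.idx = "xvy"  ["x" ++ B.mk]
17. n4.sig = 27  [S.tag * 3 - 21]
18. n1.env = 28  [h.sig + B.sig + 9]
19. n0.tag = 9  [9]
20. n0.off = -9  [-9]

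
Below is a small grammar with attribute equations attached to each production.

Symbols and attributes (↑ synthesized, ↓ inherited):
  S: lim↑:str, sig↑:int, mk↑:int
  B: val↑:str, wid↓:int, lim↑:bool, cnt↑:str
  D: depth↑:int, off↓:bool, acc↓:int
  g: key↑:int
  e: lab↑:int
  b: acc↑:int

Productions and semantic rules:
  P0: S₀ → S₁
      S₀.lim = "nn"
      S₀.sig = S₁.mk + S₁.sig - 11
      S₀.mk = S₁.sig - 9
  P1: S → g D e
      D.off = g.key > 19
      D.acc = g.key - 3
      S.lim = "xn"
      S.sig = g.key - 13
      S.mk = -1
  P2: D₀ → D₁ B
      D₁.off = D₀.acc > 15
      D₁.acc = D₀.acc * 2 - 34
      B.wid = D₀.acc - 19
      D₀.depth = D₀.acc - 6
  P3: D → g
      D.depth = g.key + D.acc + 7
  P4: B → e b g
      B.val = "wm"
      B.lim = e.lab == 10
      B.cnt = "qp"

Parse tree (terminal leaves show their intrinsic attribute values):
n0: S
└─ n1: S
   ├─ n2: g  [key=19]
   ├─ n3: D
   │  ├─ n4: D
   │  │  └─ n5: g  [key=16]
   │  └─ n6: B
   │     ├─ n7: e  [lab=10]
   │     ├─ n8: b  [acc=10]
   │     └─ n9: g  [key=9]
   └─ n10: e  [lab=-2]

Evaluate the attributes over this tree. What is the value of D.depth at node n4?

1. n2.key = 19  [terminal]
2. n3.off = false  [g.key > 19]
3. n3.acc = 16  [g.key - 3]
4. n4.off = true  [D₀.acc > 15]
5. n4.acc = -2  [D₀.acc * 2 - 34]
6. n5.key = 16  [terminal]
7. n4.depth = 21  [g.key + D.acc + 7]
8. n6.wid = -3  [D₀.acc - 19]
9. n7.lab = 10  [terminal]
10. n8.acc = 10  [terminal]
11. n9.key = 9  [terminal]
12. n6.val = "wm"  ["wm"]
13. n6.lim = true  [e.lab == 10]
14. n6.cnt = "qp"  ["qp"]
15. n3.depth = 10  [D₀.acc - 6]
16. n10.lab = -2  [terminal]
17. n1.lim = "xn"  ["xn"]
18. n1.sig = 6  [g.key - 13]
19. n1.mk = -1  [-1]
20. n0.lim = "nn"  ["nn"]
21. n0.sig = -6  [S₁.mk + S₁.sig - 11]
22. n0.mk = -3  [S₁.sig - 9]

21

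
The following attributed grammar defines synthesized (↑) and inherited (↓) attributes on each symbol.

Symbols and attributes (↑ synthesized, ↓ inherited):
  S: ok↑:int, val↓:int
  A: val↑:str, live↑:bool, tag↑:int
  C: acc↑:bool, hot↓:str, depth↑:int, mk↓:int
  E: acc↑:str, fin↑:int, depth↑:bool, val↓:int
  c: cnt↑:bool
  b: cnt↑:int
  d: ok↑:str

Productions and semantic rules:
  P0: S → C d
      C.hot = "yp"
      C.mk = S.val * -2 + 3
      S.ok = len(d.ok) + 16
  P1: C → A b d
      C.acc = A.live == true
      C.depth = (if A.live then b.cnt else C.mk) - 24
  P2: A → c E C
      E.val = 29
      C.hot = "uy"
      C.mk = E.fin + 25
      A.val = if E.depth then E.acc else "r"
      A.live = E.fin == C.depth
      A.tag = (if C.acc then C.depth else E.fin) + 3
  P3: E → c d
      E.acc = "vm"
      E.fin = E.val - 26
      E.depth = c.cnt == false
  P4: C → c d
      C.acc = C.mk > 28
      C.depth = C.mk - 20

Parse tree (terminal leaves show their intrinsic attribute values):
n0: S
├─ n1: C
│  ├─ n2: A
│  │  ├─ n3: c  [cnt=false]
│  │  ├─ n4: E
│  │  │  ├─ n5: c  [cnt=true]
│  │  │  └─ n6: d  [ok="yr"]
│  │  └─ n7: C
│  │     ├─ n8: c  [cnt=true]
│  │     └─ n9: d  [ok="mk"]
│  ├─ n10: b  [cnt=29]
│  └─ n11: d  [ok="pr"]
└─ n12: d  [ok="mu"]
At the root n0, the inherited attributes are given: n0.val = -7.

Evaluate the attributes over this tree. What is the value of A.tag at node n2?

1. n0.val = -7  [given at root]
2. n1.hot = "yp"  ["yp"]
3. n1.mk = 17  [S.val * -2 + 3]
4. n3.cnt = false  [terminal]
5. n4.val = 29  [29]
6. n5.cnt = true  [terminal]
7. n6.ok = "yr"  [terminal]
8. n4.acc = "vm"  ["vm"]
9. n4.fin = 3  [E.val - 26]
10. n4.depth = false  [c.cnt == false]
11. n7.hot = "uy"  ["uy"]
12. n7.mk = 28  [E.fin + 25]
13. n8.cnt = true  [terminal]
14. n9.ok = "mk"  [terminal]
15. n7.acc = false  [C.mk > 28]
16. n7.depth = 8  [C.mk - 20]
17. n2.val = "r"  [if E.depth then E.acc else "r"]
18. n2.live = false  [E.fin == C.depth]
19. n2.tag = 6  [(if C.acc then C.depth else E.fin) + 3]
20. n10.cnt = 29  [terminal]
21. n11.ok = "pr"  [terminal]
22. n1.acc = false  [A.live == true]
23. n1.depth = -7  [(if A.live then b.cnt else C.mk) - 24]
24. n12.ok = "mu"  [terminal]
25. n0.ok = 18  [len(d.ok) + 16]

6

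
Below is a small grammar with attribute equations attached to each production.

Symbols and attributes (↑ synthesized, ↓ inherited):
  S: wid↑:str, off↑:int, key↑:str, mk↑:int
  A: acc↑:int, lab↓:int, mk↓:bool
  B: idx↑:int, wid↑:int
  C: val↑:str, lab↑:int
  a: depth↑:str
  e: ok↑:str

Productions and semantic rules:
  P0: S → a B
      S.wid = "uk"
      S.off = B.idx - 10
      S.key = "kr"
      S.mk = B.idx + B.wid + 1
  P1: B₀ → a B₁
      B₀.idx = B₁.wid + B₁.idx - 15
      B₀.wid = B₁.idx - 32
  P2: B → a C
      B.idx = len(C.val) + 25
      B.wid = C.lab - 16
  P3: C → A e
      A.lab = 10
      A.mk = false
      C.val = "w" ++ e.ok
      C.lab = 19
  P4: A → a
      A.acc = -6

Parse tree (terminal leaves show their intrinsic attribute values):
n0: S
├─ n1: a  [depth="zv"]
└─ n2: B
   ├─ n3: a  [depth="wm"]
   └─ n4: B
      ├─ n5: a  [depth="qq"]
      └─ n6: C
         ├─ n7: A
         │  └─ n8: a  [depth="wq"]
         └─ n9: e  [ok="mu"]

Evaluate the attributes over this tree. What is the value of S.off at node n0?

1. n1.depth = "zv"  [terminal]
2. n3.depth = "wm"  [terminal]
3. n5.depth = "qq"  [terminal]
4. n7.lab = 10  [10]
5. n7.mk = false  [false]
6. n8.depth = "wq"  [terminal]
7. n7.acc = -6  [-6]
8. n9.ok = "mu"  [terminal]
9. n6.val = "wmu"  ["w" ++ e.ok]
10. n6.lab = 19  [19]
11. n4.idx = 28  [len(C.val) + 25]
12. n4.wid = 3  [C.lab - 16]
13. n2.idx = 16  [B₁.wid + B₁.idx - 15]
14. n2.wid = -4  [B₁.idx - 32]
15. n0.wid = "uk"  ["uk"]
16. n0.off = 6  [B.idx - 10]
17. n0.key = "kr"  ["kr"]
18. n0.mk = 13  [B.idx + B.wid + 1]

6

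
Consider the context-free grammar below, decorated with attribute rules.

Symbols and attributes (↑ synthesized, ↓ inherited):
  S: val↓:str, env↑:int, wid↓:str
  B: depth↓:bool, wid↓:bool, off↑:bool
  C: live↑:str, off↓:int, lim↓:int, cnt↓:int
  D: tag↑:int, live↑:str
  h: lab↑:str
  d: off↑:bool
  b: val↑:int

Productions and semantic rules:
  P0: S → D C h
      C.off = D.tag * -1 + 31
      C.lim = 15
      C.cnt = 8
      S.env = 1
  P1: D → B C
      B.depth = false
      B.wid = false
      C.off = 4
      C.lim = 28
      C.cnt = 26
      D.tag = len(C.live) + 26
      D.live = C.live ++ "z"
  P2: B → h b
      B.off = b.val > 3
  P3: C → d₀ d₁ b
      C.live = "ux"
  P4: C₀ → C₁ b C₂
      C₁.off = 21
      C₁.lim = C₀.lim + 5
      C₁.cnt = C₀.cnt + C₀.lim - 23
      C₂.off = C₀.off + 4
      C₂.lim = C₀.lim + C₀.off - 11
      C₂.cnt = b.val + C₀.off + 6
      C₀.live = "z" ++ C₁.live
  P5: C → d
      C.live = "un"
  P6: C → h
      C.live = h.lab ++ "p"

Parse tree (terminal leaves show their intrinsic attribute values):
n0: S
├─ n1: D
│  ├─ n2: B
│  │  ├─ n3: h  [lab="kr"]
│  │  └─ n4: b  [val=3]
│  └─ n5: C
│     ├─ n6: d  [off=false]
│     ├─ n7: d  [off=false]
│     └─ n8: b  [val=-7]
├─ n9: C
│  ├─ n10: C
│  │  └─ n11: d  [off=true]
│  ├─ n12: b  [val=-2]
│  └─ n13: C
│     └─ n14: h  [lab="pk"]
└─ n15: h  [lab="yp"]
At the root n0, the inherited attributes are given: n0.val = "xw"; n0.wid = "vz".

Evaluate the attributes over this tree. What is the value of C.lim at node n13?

7

1. n0.val = "xw"  [given at root]
2. n0.wid = "vz"  [given at root]
3. n2.depth = false  [false]
4. n2.wid = false  [false]
5. n3.lab = "kr"  [terminal]
6. n4.val = 3  [terminal]
7. n2.off = false  [b.val > 3]
8. n5.off = 4  [4]
9. n5.lim = 28  [28]
10. n5.cnt = 26  [26]
11. n6.off = false  [terminal]
12. n7.off = false  [terminal]
13. n8.val = -7  [terminal]
14. n5.live = "ux"  ["ux"]
15. n1.tag = 28  [len(C.live) + 26]
16. n1.live = "uxz"  [C.live ++ "z"]
17. n9.off = 3  [D.tag * -1 + 31]
18. n9.lim = 15  [15]
19. n9.cnt = 8  [8]
20. n10.off = 21  [21]
21. n10.lim = 20  [C₀.lim + 5]
22. n10.cnt = 0  [C₀.cnt + C₀.lim - 23]
23. n11.off = true  [terminal]
24. n10.live = "un"  ["un"]
25. n12.val = -2  [terminal]
26. n13.off = 7  [C₀.off + 4]
27. n13.lim = 7  [C₀.lim + C₀.off - 11]
28. n13.cnt = 7  [b.val + C₀.off + 6]
29. n14.lab = "pk"  [terminal]
30. n13.live = "pkp"  [h.lab ++ "p"]
31. n9.live = "zun"  ["z" ++ C₁.live]
32. n15.lab = "yp"  [terminal]
33. n0.env = 1  [1]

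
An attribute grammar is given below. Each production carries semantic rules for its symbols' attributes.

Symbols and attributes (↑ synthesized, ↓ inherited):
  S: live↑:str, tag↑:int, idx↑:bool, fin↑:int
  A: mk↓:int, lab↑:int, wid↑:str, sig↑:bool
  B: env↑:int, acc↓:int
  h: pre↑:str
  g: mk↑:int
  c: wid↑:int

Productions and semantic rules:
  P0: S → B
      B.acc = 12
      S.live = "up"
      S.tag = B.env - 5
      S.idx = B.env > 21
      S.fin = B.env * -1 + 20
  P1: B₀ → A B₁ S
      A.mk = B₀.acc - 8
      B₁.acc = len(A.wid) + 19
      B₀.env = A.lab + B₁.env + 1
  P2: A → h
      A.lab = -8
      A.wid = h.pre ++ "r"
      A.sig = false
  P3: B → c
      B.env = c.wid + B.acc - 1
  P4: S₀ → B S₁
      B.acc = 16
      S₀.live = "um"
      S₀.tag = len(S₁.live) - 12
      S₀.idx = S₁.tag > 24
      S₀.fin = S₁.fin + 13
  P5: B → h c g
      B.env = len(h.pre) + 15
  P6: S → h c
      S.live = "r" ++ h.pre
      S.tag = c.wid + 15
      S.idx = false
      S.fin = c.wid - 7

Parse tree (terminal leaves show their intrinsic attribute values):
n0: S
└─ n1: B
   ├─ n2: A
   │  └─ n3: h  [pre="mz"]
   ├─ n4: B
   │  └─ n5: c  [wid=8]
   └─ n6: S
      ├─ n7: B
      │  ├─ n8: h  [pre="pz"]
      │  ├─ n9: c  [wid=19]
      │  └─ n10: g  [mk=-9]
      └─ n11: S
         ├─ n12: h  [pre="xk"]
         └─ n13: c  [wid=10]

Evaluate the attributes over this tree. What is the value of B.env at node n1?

1. n1.acc = 12  [12]
2. n2.mk = 4  [B₀.acc - 8]
3. n3.pre = "mz"  [terminal]
4. n2.lab = -8  [-8]
5. n2.wid = "mzr"  [h.pre ++ "r"]
6. n2.sig = false  [false]
7. n4.acc = 22  [len(A.wid) + 19]
8. n5.wid = 8  [terminal]
9. n4.env = 29  [c.wid + B.acc - 1]
10. n7.acc = 16  [16]
11. n8.pre = "pz"  [terminal]
12. n9.wid = 19  [terminal]
13. n10.mk = -9  [terminal]
14. n7.env = 17  [len(h.pre) + 15]
15. n12.pre = "xk"  [terminal]
16. n13.wid = 10  [terminal]
17. n11.live = "rxk"  ["r" ++ h.pre]
18. n11.tag = 25  [c.wid + 15]
19. n11.idx = false  [false]
20. n11.fin = 3  [c.wid - 7]
21. n6.live = "um"  ["um"]
22. n6.tag = -9  [len(S₁.live) - 12]
23. n6.idx = true  [S₁.tag > 24]
24. n6.fin = 16  [S₁.fin + 13]
25. n1.env = 22  [A.lab + B₁.env + 1]
26. n0.live = "up"  ["up"]
27. n0.tag = 17  [B.env - 5]
28. n0.idx = true  [B.env > 21]
29. n0.fin = -2  [B.env * -1 + 20]

22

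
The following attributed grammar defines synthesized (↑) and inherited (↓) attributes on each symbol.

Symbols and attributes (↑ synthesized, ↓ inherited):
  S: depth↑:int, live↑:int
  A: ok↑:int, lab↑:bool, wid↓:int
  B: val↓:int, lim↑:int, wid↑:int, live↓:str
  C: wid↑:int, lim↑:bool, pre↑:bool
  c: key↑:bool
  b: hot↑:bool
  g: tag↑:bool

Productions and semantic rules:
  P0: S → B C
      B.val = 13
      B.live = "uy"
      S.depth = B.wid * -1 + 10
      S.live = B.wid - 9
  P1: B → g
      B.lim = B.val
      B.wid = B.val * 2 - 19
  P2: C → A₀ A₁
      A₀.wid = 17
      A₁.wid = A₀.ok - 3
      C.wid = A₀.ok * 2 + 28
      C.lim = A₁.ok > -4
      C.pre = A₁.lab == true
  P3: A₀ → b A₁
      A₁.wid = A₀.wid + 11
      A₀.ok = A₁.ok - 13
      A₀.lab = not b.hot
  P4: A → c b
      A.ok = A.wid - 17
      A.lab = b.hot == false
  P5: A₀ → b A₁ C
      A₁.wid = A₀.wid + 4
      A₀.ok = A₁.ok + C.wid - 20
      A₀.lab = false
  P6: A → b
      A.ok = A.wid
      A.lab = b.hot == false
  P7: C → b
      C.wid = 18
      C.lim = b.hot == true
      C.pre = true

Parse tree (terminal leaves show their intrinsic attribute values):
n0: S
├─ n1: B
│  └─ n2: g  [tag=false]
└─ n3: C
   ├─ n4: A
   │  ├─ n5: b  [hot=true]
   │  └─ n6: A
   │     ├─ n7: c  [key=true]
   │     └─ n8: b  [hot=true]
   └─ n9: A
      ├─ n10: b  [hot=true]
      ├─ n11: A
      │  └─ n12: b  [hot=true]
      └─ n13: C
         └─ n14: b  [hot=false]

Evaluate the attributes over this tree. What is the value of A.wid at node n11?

1. n1.val = 13  [13]
2. n1.live = "uy"  ["uy"]
3. n2.tag = false  [terminal]
4. n1.lim = 13  [B.val]
5. n1.wid = 7  [B.val * 2 - 19]
6. n4.wid = 17  [17]
7. n5.hot = true  [terminal]
8. n6.wid = 28  [A₀.wid + 11]
9. n7.key = true  [terminal]
10. n8.hot = true  [terminal]
11. n6.ok = 11  [A.wid - 17]
12. n6.lab = false  [b.hot == false]
13. n4.ok = -2  [A₁.ok - 13]
14. n4.lab = false  [not b.hot]
15. n9.wid = -5  [A₀.ok - 3]
16. n10.hot = true  [terminal]
17. n11.wid = -1  [A₀.wid + 4]
18. n12.hot = true  [terminal]
19. n11.ok = -1  [A.wid]
20. n11.lab = false  [b.hot == false]
21. n14.hot = false  [terminal]
22. n13.wid = 18  [18]
23. n13.lim = false  [b.hot == true]
24. n13.pre = true  [true]
25. n9.ok = -3  [A₁.ok + C.wid - 20]
26. n9.lab = false  [false]
27. n3.wid = 24  [A₀.ok * 2 + 28]
28. n3.lim = true  [A₁.ok > -4]
29. n3.pre = false  [A₁.lab == true]
30. n0.depth = 3  [B.wid * -1 + 10]
31. n0.live = -2  [B.wid - 9]

-1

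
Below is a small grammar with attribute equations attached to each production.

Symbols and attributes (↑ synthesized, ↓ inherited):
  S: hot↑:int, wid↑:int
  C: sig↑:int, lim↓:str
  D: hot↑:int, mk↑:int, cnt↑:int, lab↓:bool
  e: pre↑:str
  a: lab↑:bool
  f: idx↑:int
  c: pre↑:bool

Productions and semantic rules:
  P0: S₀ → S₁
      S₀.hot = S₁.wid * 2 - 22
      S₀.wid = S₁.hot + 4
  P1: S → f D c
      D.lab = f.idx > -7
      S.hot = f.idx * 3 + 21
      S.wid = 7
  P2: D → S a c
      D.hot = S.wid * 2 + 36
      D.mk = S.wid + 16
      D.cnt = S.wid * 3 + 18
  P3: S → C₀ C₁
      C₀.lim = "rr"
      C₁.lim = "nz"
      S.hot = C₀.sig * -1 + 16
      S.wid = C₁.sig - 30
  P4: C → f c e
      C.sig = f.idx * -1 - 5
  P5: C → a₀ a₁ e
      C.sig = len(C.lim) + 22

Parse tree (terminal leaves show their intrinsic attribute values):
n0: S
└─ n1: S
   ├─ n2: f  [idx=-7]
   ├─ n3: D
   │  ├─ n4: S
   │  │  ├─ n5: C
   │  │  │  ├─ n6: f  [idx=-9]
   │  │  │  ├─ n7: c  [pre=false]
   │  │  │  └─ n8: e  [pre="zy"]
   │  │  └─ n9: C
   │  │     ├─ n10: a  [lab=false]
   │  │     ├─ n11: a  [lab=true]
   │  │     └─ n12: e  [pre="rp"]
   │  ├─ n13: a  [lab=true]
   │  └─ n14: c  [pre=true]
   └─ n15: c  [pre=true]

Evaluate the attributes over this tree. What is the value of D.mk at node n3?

1. n2.idx = -7  [terminal]
2. n3.lab = false  [f.idx > -7]
3. n5.lim = "rr"  ["rr"]
4. n6.idx = -9  [terminal]
5. n7.pre = false  [terminal]
6. n8.pre = "zy"  [terminal]
7. n5.sig = 4  [f.idx * -1 - 5]
8. n9.lim = "nz"  ["nz"]
9. n10.lab = false  [terminal]
10. n11.lab = true  [terminal]
11. n12.pre = "rp"  [terminal]
12. n9.sig = 24  [len(C.lim) + 22]
13. n4.hot = 12  [C₀.sig * -1 + 16]
14. n4.wid = -6  [C₁.sig - 30]
15. n13.lab = true  [terminal]
16. n14.pre = true  [terminal]
17. n3.hot = 24  [S.wid * 2 + 36]
18. n3.mk = 10  [S.wid + 16]
19. n3.cnt = 0  [S.wid * 3 + 18]
20. n15.pre = true  [terminal]
21. n1.hot = 0  [f.idx * 3 + 21]
22. n1.wid = 7  [7]
23. n0.hot = -8  [S₁.wid * 2 - 22]
24. n0.wid = 4  [S₁.hot + 4]

10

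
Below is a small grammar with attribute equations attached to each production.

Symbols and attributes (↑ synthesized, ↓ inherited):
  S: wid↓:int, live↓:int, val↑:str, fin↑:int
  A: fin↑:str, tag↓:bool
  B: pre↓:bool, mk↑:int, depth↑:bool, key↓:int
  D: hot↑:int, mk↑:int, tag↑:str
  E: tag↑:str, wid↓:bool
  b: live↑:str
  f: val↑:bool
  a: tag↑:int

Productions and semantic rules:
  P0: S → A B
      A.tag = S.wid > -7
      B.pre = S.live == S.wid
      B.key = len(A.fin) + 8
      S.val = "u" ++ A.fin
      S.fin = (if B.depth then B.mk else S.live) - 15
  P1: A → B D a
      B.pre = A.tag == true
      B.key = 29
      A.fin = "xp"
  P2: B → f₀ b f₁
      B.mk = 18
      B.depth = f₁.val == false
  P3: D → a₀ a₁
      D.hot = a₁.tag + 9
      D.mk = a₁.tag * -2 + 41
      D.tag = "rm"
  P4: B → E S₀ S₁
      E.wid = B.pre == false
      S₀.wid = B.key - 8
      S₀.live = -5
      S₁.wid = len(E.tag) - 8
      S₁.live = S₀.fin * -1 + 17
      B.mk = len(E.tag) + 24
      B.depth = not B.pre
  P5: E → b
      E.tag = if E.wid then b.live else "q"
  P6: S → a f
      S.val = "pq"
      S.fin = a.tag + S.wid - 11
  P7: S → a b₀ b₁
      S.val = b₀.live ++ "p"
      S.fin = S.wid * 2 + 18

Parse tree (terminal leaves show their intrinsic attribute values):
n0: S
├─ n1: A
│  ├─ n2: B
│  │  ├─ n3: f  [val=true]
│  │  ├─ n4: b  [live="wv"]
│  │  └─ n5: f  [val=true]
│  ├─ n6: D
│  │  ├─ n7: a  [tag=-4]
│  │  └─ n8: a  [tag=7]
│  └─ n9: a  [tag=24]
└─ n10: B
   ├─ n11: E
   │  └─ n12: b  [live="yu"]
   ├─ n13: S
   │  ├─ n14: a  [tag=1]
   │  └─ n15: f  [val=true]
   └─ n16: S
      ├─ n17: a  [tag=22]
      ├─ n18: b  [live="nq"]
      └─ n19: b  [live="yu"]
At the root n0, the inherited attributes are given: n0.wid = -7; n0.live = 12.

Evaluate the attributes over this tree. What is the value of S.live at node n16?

1. n0.wid = -7  [given at root]
2. n0.live = 12  [given at root]
3. n1.tag = false  [S.wid > -7]
4. n2.pre = false  [A.tag == true]
5. n2.key = 29  [29]
6. n3.val = true  [terminal]
7. n4.live = "wv"  [terminal]
8. n5.val = true  [terminal]
9. n2.mk = 18  [18]
10. n2.depth = false  [f₁.val == false]
11. n7.tag = -4  [terminal]
12. n8.tag = 7  [terminal]
13. n6.hot = 16  [a₁.tag + 9]
14. n6.mk = 27  [a₁.tag * -2 + 41]
15. n6.tag = "rm"  ["rm"]
16. n9.tag = 24  [terminal]
17. n1.fin = "xp"  ["xp"]
18. n10.pre = false  [S.live == S.wid]
19. n10.key = 10  [len(A.fin) + 8]
20. n11.wid = true  [B.pre == false]
21. n12.live = "yu"  [terminal]
22. n11.tag = "yu"  [if E.wid then b.live else "q"]
23. n13.wid = 2  [B.key - 8]
24. n13.live = -5  [-5]
25. n14.tag = 1  [terminal]
26. n15.val = true  [terminal]
27. n13.val = "pq"  ["pq"]
28. n13.fin = -8  [a.tag + S.wid - 11]
29. n16.wid = -6  [len(E.tag) - 8]
30. n16.live = 25  [S₀.fin * -1 + 17]
31. n17.tag = 22  [terminal]
32. n18.live = "nq"  [terminal]
33. n19.live = "yu"  [terminal]
34. n16.val = "nqp"  [b₀.live ++ "p"]
35. n16.fin = 6  [S.wid * 2 + 18]
36. n10.mk = 26  [len(E.tag) + 24]
37. n10.depth = true  [not B.pre]
38. n0.val = "uxp"  ["u" ++ A.fin]
39. n0.fin = 11  [(if B.depth then B.mk else S.live) - 15]

25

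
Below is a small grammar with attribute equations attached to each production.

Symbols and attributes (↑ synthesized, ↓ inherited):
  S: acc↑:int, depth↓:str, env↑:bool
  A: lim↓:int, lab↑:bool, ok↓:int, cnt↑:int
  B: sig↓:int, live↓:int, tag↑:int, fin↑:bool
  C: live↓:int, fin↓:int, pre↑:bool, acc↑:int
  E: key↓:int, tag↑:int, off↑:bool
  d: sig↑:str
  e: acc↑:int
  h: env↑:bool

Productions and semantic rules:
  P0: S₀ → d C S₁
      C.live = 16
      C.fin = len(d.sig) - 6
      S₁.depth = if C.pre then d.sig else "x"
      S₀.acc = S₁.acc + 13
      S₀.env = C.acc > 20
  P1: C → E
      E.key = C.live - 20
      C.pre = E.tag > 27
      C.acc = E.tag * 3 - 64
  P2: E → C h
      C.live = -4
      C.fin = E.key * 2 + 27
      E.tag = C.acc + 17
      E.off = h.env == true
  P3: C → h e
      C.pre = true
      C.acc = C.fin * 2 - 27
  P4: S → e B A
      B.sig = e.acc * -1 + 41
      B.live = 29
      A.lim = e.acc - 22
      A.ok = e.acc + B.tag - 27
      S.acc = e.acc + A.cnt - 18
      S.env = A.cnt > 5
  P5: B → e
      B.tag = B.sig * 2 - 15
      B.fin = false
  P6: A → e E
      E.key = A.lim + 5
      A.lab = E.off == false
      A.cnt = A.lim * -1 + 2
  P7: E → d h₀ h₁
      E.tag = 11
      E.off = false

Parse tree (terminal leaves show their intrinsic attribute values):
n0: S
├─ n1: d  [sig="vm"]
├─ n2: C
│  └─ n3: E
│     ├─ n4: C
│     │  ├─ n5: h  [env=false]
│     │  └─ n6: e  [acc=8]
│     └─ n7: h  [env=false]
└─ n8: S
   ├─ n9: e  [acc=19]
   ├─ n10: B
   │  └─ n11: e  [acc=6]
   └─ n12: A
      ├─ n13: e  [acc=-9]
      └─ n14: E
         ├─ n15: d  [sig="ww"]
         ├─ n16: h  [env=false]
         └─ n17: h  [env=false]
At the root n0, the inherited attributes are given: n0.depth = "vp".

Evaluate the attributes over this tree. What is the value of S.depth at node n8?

1. n0.depth = "vp"  [given at root]
2. n1.sig = "vm"  [terminal]
3. n2.live = 16  [16]
4. n2.fin = -4  [len(d.sig) - 6]
5. n3.key = -4  [C.live - 20]
6. n4.live = -4  [-4]
7. n4.fin = 19  [E.key * 2 + 27]
8. n5.env = false  [terminal]
9. n6.acc = 8  [terminal]
10. n4.pre = true  [true]
11. n4.acc = 11  [C.fin * 2 - 27]
12. n7.env = false  [terminal]
13. n3.tag = 28  [C.acc + 17]
14. n3.off = false  [h.env == true]
15. n2.pre = true  [E.tag > 27]
16. n2.acc = 20  [E.tag * 3 - 64]
17. n8.depth = "vm"  [if C.pre then d.sig else "x"]
18. n9.acc = 19  [terminal]
19. n10.sig = 22  [e.acc * -1 + 41]
20. n10.live = 29  [29]
21. n11.acc = 6  [terminal]
22. n10.tag = 29  [B.sig * 2 - 15]
23. n10.fin = false  [false]
24. n12.lim = -3  [e.acc - 22]
25. n12.ok = 21  [e.acc + B.tag - 27]
26. n13.acc = -9  [terminal]
27. n14.key = 2  [A.lim + 5]
28. n15.sig = "ww"  [terminal]
29. n16.env = false  [terminal]
30. n17.env = false  [terminal]
31. n14.tag = 11  [11]
32. n14.off = false  [false]
33. n12.lab = true  [E.off == false]
34. n12.cnt = 5  [A.lim * -1 + 2]
35. n8.acc = 6  [e.acc + A.cnt - 18]
36. n8.env = false  [A.cnt > 5]
37. n0.acc = 19  [S₁.acc + 13]
38. n0.env = false  [C.acc > 20]

"vm"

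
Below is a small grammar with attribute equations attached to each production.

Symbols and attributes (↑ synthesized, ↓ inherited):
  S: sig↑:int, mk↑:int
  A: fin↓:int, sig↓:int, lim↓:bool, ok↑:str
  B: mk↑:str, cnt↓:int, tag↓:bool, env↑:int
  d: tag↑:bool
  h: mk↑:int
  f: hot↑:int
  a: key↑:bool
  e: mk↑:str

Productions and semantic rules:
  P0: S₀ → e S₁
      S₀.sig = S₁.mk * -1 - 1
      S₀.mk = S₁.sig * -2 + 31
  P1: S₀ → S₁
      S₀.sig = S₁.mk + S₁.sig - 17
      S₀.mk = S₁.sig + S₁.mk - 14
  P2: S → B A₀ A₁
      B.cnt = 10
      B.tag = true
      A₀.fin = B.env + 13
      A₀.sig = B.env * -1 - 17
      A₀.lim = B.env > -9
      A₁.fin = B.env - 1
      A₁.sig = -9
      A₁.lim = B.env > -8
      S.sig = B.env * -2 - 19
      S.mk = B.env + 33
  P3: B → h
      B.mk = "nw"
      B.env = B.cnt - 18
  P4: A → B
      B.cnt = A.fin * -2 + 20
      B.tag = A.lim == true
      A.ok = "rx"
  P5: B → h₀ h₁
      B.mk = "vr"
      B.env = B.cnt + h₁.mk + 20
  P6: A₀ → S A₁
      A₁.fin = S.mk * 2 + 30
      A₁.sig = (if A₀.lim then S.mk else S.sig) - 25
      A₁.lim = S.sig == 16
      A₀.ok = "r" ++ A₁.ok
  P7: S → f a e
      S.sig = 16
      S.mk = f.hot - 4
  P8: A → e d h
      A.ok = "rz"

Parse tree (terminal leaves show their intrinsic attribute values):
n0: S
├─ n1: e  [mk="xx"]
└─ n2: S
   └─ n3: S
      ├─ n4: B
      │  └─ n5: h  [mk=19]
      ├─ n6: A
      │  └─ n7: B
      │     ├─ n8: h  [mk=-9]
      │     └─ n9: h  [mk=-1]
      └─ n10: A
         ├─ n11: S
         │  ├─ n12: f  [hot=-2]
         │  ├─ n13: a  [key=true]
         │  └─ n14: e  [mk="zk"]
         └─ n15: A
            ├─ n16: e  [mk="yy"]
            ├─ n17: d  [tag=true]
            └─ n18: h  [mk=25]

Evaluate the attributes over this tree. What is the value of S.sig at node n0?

1. n1.mk = "xx"  [terminal]
2. n4.cnt = 10  [10]
3. n4.tag = true  [true]
4. n5.mk = 19  [terminal]
5. n4.mk = "nw"  ["nw"]
6. n4.env = -8  [B.cnt - 18]
7. n6.fin = 5  [B.env + 13]
8. n6.sig = -9  [B.env * -1 - 17]
9. n6.lim = true  [B.env > -9]
10. n7.cnt = 10  [A.fin * -2 + 20]
11. n7.tag = true  [A.lim == true]
12. n8.mk = -9  [terminal]
13. n9.mk = -1  [terminal]
14. n7.mk = "vr"  ["vr"]
15. n7.env = 29  [B.cnt + h₁.mk + 20]
16. n6.ok = "rx"  ["rx"]
17. n10.fin = -9  [B.env - 1]
18. n10.sig = -9  [-9]
19. n10.lim = false  [B.env > -8]
20. n12.hot = -2  [terminal]
21. n13.key = true  [terminal]
22. n14.mk = "zk"  [terminal]
23. n11.sig = 16  [16]
24. n11.mk = -6  [f.hot - 4]
25. n15.fin = 18  [S.mk * 2 + 30]
26. n15.sig = -9  [(if A₀.lim then S.mk else S.sig) - 25]
27. n15.lim = true  [S.sig == 16]
28. n16.mk = "yy"  [terminal]
29. n17.tag = true  [terminal]
30. n18.mk = 25  [terminal]
31. n15.ok = "rz"  ["rz"]
32. n10.ok = "rrz"  ["r" ++ A₁.ok]
33. n3.sig = -3  [B.env * -2 - 19]
34. n3.mk = 25  [B.env + 33]
35. n2.sig = 5  [S₁.mk + S₁.sig - 17]
36. n2.mk = 8  [S₁.sig + S₁.mk - 14]
37. n0.sig = -9  [S₁.mk * -1 - 1]
38. n0.mk = 21  [S₁.sig * -2 + 31]

-9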